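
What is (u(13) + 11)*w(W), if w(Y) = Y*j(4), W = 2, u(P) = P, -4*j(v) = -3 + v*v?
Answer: -156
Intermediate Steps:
j(v) = ¾ - v²/4 (j(v) = -(-3 + v*v)/4 = -(-3 + v²)/4 = ¾ - v²/4)
w(Y) = -13*Y/4 (w(Y) = Y*(¾ - ¼*4²) = Y*(¾ - ¼*16) = Y*(¾ - 4) = Y*(-13/4) = -13*Y/4)
(u(13) + 11)*w(W) = (13 + 11)*(-13/4*2) = 24*(-13/2) = -156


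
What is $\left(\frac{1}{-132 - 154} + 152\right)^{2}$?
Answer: $\frac{1889727841}{81796} \approx 23103.0$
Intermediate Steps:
$\left(\frac{1}{-132 - 154} + 152\right)^{2} = \left(\frac{1}{-286} + 152\right)^{2} = \left(- \frac{1}{286} + 152\right)^{2} = \left(\frac{43471}{286}\right)^{2} = \frac{1889727841}{81796}$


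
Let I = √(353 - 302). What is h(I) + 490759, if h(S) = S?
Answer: 490759 + √51 ≈ 4.9077e+5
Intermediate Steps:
I = √51 ≈ 7.1414
h(I) + 490759 = √51 + 490759 = 490759 + √51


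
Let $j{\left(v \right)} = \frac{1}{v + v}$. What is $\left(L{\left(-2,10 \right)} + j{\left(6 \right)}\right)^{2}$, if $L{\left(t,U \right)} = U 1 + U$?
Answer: $\frac{58081}{144} \approx 403.34$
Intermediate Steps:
$L{\left(t,U \right)} = 2 U$ ($L{\left(t,U \right)} = U + U = 2 U$)
$j{\left(v \right)} = \frac{1}{2 v}$
$\left(L{\left(-2,10 \right)} + j{\left(6 \right)}\right)^{2} = \left(2 \cdot 10 + \frac{1}{2 \cdot 6}\right)^{2} = \left(20 + \frac{1}{2} \cdot \frac{1}{6}\right)^{2} = \left(20 + \frac{1}{12}\right)^{2} = \left(\frac{241}{12}\right)^{2} = \frac{58081}{144}$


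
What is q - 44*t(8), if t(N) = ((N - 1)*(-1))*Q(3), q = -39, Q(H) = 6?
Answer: 1809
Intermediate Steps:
t(N) = 6 - 6*N (t(N) = ((N - 1)*(-1))*6 = ((-1 + N)*(-1))*6 = (1 - N)*6 = 6 - 6*N)
q - 44*t(8) = -39 - 44*(6 - 6*8) = -39 - 44*(6 - 48) = -39 - 44*(-42) = -39 + 1848 = 1809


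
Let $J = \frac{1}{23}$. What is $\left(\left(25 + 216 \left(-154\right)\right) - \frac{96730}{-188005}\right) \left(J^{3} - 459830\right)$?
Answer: $\frac{368016957904759023}{24078493} \approx 1.5284 \cdot 10^{10}$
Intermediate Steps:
$J = \frac{1}{23} \approx 0.043478$
$\left(\left(25 + 216 \left(-154\right)\right) - \frac{96730}{-188005}\right) \left(J^{3} - 459830\right) = \left(\left(25 + 216 \left(-154\right)\right) - \frac{96730}{-188005}\right) \left(\left(\frac{1}{23}\right)^{3} - 459830\right) = \left(\left(25 - 33264\right) - - \frac{19346}{37601}\right) \left(\frac{1}{12167} - 459830\right) = \left(-33239 + \frac{19346}{37601}\right) \left(- \frac{5594751609}{12167}\right) = \left(- \frac{1249800293}{37601}\right) \left(- \frac{5594751609}{12167}\right) = \frac{368016957904759023}{24078493}$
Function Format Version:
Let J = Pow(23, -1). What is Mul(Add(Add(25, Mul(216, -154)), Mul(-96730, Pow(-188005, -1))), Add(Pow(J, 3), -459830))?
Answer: Rational(368016957904759023, 24078493) ≈ 1.5284e+10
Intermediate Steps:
J = Rational(1, 23) ≈ 0.043478
Mul(Add(Add(25, Mul(216, -154)), Mul(-96730, Pow(-188005, -1))), Add(Pow(J, 3), -459830)) = Mul(Add(Add(25, Mul(216, -154)), Mul(-96730, Pow(-188005, -1))), Add(Pow(Rational(1, 23), 3), -459830)) = Mul(Add(Add(25, -33264), Mul(-96730, Rational(-1, 188005))), Add(Rational(1, 12167), -459830)) = Mul(Add(-33239, Rational(19346, 37601)), Rational(-5594751609, 12167)) = Mul(Rational(-1249800293, 37601), Rational(-5594751609, 12167)) = Rational(368016957904759023, 24078493)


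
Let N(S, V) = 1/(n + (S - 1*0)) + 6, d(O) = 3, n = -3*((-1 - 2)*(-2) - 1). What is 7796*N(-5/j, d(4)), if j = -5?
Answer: 323534/7 ≈ 46219.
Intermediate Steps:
n = -15 (n = -3*(-3*(-2) - 1) = -3*(6 - 1) = -3*5 = -15)
N(S, V) = 6 + 1/(-15 + S) (N(S, V) = 1/(-15 + (S - 1*0)) + 6 = 1/(-15 + (S + 0)) + 6 = 1/(-15 + S) + 6 = 6 + 1/(-15 + S))
7796*N(-5/j, d(4)) = 7796*((-89 + 6*(-5/(-5)))/(-15 - 5/(-5))) = 7796*((-89 + 6*(-5*(-1/5)))/(-15 - 5*(-1/5))) = 7796*((-89 + 6*1)/(-15 + 1)) = 7796*((-89 + 6)/(-14)) = 7796*(-1/14*(-83)) = 7796*(83/14) = 323534/7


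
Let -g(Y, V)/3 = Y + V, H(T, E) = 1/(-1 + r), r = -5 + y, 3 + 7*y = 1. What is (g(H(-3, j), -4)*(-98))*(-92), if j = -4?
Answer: 1237446/11 ≈ 1.1250e+5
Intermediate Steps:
y = -2/7 (y = -3/7 + (1/7)*1 = -3/7 + 1/7 = -2/7 ≈ -0.28571)
r = -37/7 (r = -5 - 2/7 = -37/7 ≈ -5.2857)
H(T, E) = -7/44 (H(T, E) = 1/(-1 - 37/7) = 1/(-44/7) = -7/44)
g(Y, V) = -3*V - 3*Y (g(Y, V) = -3*(Y + V) = -3*(V + Y) = -3*V - 3*Y)
(g(H(-3, j), -4)*(-98))*(-92) = ((-3*(-4) - 3*(-7/44))*(-98))*(-92) = ((12 + 21/44)*(-98))*(-92) = ((549/44)*(-98))*(-92) = -26901/22*(-92) = 1237446/11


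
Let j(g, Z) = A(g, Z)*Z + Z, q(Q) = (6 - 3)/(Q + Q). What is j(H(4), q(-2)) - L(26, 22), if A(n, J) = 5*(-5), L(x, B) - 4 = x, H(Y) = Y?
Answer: -12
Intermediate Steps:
L(x, B) = 4 + x
A(n, J) = -25
q(Q) = 3/(2*Q) (q(Q) = 3/((2*Q)) = 3*(1/(2*Q)) = 3/(2*Q))
j(g, Z) = -24*Z (j(g, Z) = -25*Z + Z = -24*Z)
j(H(4), q(-2)) - L(26, 22) = -36/(-2) - (4 + 26) = -36*(-1)/2 - 1*30 = -24*(-¾) - 30 = 18 - 30 = -12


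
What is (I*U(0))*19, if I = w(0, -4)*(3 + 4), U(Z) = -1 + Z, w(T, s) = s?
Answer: 532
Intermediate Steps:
I = -28 (I = -4*(3 + 4) = -4*7 = -28)
(I*U(0))*19 = -28*(-1 + 0)*19 = -28*(-1)*19 = 28*19 = 532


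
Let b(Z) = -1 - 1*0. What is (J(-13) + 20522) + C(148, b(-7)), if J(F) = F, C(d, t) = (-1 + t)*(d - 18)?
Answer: 20249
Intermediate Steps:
b(Z) = -1 (b(Z) = -1 + 0 = -1)
C(d, t) = (-1 + t)*(-18 + d)
(J(-13) + 20522) + C(148, b(-7)) = (-13 + 20522) + (18 - 1*148 - 18*(-1) + 148*(-1)) = 20509 + (18 - 148 + 18 - 148) = 20509 - 260 = 20249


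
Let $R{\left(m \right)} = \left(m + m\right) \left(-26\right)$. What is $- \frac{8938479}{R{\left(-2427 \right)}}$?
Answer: $- \frac{2979493}{42068} \approx -70.826$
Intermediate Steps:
$R{\left(m \right)} = - 52 m$ ($R{\left(m \right)} = 2 m \left(-26\right) = - 52 m$)
$- \frac{8938479}{R{\left(-2427 \right)}} = - \frac{8938479}{\left(-52\right) \left(-2427\right)} = - \frac{8938479}{126204} = \left(-8938479\right) \frac{1}{126204} = - \frac{2979493}{42068}$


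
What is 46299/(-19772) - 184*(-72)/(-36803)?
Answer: -1965881553/727668916 ≈ -2.7016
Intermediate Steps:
46299/(-19772) - 184*(-72)/(-36803) = 46299*(-1/19772) + 13248*(-1/36803) = -46299/19772 - 13248/36803 = -1965881553/727668916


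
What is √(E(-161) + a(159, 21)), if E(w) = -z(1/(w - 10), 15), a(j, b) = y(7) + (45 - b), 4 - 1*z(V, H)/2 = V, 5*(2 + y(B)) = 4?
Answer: 2*√300295/285 ≈ 3.8456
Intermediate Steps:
y(B) = -6/5 (y(B) = -2 + (⅕)*4 = -2 + ⅘ = -6/5)
z(V, H) = 8 - 2*V
a(j, b) = 219/5 - b (a(j, b) = -6/5 + (45 - b) = 219/5 - b)
E(w) = -8 + 2/(-10 + w) (E(w) = -(8 - 2/(w - 10)) = -(8 - 2/(-10 + w)) = -8 + 2/(-10 + w))
√(E(-161) + a(159, 21)) = √(2*(41 - 4*(-161))/(-10 - 161) + (219/5 - 1*21)) = √(2*(41 + 644)/(-171) + (219/5 - 21)) = √(2*(-1/171)*685 + 114/5) = √(-1370/171 + 114/5) = √(12644/855) = 2*√300295/285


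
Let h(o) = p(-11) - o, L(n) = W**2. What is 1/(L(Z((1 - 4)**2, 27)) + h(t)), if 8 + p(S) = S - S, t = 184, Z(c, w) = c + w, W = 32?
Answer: 1/832 ≈ 0.0012019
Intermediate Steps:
L(n) = 1024 (L(n) = 32**2 = 1024)
p(S) = -8 (p(S) = -8 + (S - S) = -8 + 0 = -8)
h(o) = -8 - o
1/(L(Z((1 - 4)**2, 27)) + h(t)) = 1/(1024 + (-8 - 1*184)) = 1/(1024 + (-8 - 184)) = 1/(1024 - 192) = 1/832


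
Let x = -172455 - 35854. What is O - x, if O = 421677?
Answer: 629986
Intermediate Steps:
x = -208309
O - x = 421677 - 1*(-208309) = 421677 + 208309 = 629986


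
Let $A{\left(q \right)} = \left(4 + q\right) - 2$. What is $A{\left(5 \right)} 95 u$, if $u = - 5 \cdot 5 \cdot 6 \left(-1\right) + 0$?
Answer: $99750$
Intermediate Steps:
$u = 150$ ($u = - 5 \cdot 30 \left(-1\right) + 0 = \left(-5\right) \left(-30\right) + 0 = 150 + 0 = 150$)
$A{\left(q \right)} = 2 + q$
$A{\left(5 \right)} 95 u = \left(2 + 5\right) 95 \cdot 150 = 7 \cdot 95 \cdot 150 = 665 \cdot 150 = 99750$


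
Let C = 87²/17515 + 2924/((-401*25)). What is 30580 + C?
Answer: 1073900376573/35117575 ≈ 30580.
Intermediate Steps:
C = 4933073/35117575 (C = 7569*(1/17515) + 2924/(-10025) = 7569/17515 + 2924*(-1/10025) = 7569/17515 - 2924/10025 = 4933073/35117575 ≈ 0.14047)
30580 + C = 30580 + 4933073/35117575 = 1073900376573/35117575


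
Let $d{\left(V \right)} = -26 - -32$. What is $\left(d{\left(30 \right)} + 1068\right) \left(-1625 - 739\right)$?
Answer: $-2538936$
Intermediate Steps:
$d{\left(V \right)} = 6$ ($d{\left(V \right)} = -26 + 32 = 6$)
$\left(d{\left(30 \right)} + 1068\right) \left(-1625 - 739\right) = \left(6 + 1068\right) \left(-1625 - 739\right) = 1074 \left(-2364\right) = -2538936$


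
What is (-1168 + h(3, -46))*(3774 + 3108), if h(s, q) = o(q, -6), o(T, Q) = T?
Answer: -8354748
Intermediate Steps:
h(s, q) = q
(-1168 + h(3, -46))*(3774 + 3108) = (-1168 - 46)*(3774 + 3108) = -1214*6882 = -8354748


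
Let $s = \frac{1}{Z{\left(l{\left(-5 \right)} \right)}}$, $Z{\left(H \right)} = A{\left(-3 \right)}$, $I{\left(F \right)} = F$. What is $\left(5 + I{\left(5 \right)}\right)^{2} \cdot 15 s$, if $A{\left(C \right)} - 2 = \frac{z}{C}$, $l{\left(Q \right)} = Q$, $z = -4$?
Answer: $450$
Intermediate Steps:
$A{\left(C \right)} = 2 - \frac{4}{C}$
$Z{\left(H \right)} = \frac{10}{3}$ ($Z{\left(H \right)} = 2 - \frac{4}{-3} = 2 - - \frac{4}{3} = 2 + \frac{4}{3} = \frac{10}{3}$)
$s = \frac{3}{10}$ ($s = \frac{1}{\frac{10}{3}} = \frac{3}{10} \approx 0.3$)
$\left(5 + I{\left(5 \right)}\right)^{2} \cdot 15 s = \left(5 + 5\right)^{2} \cdot 15 \cdot \frac{3}{10} = 10^{2} \cdot 15 \cdot \frac{3}{10} = 100 \cdot 15 \cdot \frac{3}{10} = 1500 \cdot \frac{3}{10} = 450$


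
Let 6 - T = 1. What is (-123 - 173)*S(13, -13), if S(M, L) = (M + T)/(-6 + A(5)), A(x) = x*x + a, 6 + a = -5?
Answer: -666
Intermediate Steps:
T = 5 (T = 6 - 1*1 = 6 - 1 = 5)
a = -11 (a = -6 - 5 = -11)
A(x) = -11 + x² (A(x) = x*x - 11 = x² - 11 = -11 + x²)
S(M, L) = 5/8 + M/8 (S(M, L) = (M + 5)/(-6 + (-11 + 5²)) = (5 + M)/(-6 + (-11 + 25)) = (5 + M)/(-6 + 14) = (5 + M)/8 = (5 + M)*(⅛) = 5/8 + M/8)
(-123 - 173)*S(13, -13) = (-123 - 173)*(5/8 + (⅛)*13) = -296*(5/8 + 13/8) = -296*9/4 = -666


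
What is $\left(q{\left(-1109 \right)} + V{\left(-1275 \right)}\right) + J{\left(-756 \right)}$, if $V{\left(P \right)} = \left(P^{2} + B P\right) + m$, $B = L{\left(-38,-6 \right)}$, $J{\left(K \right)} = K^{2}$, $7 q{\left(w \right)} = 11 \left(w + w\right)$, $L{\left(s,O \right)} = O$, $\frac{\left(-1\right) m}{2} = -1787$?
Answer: $\frac{15434297}{7} \approx 2.2049 \cdot 10^{6}$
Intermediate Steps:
$m = 3574$ ($m = \left(-2\right) \left(-1787\right) = 3574$)
$q{\left(w \right)} = \frac{22 w}{7}$ ($q{\left(w \right)} = \frac{11 \left(w + w\right)}{7} = \frac{11 \cdot 2 w}{7} = \frac{22 w}{7}$)
$B = -6$
$V{\left(P \right)} = 3574 + P^{2} - 6 P$ ($V{\left(P \right)} = \left(P^{2} - 6 P\right) + 3574 = 3574 + P^{2} - 6 P$)
$\left(q{\left(-1109 \right)} + V{\left(-1275 \right)}\right) + J{\left(-756 \right)} = \left(\frac{22}{7} \left(-1109\right) + \left(3574 + \left(-1275\right)^{2} - -7650\right)\right) + \left(-756\right)^{2} = \left(- \frac{24398}{7} + \left(3574 + 1625625 + 7650\right)\right) + 571536 = \left(- \frac{24398}{7} + 1636849\right) + 571536 = \frac{11433545}{7} + 571536 = \frac{15434297}{7}$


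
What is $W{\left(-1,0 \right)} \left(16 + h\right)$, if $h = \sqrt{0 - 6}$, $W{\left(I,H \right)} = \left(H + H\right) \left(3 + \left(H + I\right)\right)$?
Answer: $0$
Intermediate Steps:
$W{\left(I,H \right)} = 2 H \left(3 + H + I\right)$
$h = i \sqrt{6}$ ($h = \sqrt{-6} = i \sqrt{6} \approx 2.4495 i$)
$W{\left(-1,0 \right)} \left(16 + h\right) = 2 \cdot 0 \left(3 + 0 - 1\right) \left(16 + i \sqrt{6}\right) = 2 \cdot 0 \cdot 2 \left(16 + i \sqrt{6}\right) = 0 \left(16 + i \sqrt{6}\right) = 0$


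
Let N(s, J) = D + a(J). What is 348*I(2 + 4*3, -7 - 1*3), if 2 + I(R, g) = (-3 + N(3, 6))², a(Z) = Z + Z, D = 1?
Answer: 34104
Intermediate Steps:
a(Z) = 2*Z
N(s, J) = 1 + 2*J
I(R, g) = 98 (I(R, g) = -2 + (-3 + (1 + 2*6))² = -2 + (-3 + (1 + 12))² = -2 + (-3 + 13)² = -2 + 10² = -2 + 100 = 98)
348*I(2 + 4*3, -7 - 1*3) = 348*98 = 34104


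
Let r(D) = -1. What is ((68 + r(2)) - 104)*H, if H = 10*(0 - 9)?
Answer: 3330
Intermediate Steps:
H = -90 (H = 10*(-9) = -90)
((68 + r(2)) - 104)*H = ((68 - 1) - 104)*(-90) = (67 - 104)*(-90) = -37*(-90) = 3330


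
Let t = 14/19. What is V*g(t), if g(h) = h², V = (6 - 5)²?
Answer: 196/361 ≈ 0.54294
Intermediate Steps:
V = 1 (V = 1² = 1)
t = 14/19 (t = 14*(1/19) = 14/19 ≈ 0.73684)
V*g(t) = 1*(14/19)² = 1*(196/361) = 196/361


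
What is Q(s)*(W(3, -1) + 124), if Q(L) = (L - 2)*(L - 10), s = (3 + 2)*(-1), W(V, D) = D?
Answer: 12915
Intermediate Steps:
s = -5 (s = 5*(-1) = -5)
Q(L) = (-10 + L)*(-2 + L) (Q(L) = (-2 + L)*(-10 + L) = (-10 + L)*(-2 + L))
Q(s)*(W(3, -1) + 124) = (20 + (-5)² - 12*(-5))*(-1 + 124) = (20 + 25 + 60)*123 = 105*123 = 12915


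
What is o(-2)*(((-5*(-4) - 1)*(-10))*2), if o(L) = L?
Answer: 760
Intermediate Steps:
o(-2)*(((-5*(-4) - 1)*(-10))*2) = -2*(-5*(-4) - 1)*(-10)*2 = -2*(20 - 1)*(-10)*2 = -2*19*(-10)*2 = -(-380)*2 = -2*(-380) = 760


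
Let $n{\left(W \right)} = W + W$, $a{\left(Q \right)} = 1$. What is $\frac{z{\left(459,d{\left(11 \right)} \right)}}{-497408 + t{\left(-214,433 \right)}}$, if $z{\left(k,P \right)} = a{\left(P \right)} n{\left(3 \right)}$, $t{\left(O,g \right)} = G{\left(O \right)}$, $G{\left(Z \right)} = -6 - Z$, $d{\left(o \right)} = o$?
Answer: $- \frac{3}{248600} \approx -1.2068 \cdot 10^{-5}$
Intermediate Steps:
$t{\left(O,g \right)} = -6 - O$
$n{\left(W \right)} = 2 W$
$z{\left(k,P \right)} = 6$ ($z{\left(k,P \right)} = 1 \cdot 2 \cdot 3 = 1 \cdot 6 = 6$)
$\frac{z{\left(459,d{\left(11 \right)} \right)}}{-497408 + t{\left(-214,433 \right)}} = \frac{6}{-497408 - -208} = \frac{6}{-497408 + \left(-6 + 214\right)} = \frac{6}{-497408 + 208} = \frac{6}{-497200} = 6 \left(- \frac{1}{497200}\right) = - \frac{3}{248600}$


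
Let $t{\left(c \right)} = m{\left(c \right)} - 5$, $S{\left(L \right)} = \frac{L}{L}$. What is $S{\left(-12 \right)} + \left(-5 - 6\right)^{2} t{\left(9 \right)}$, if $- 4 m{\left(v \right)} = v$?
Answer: $- \frac{3505}{4} \approx -876.25$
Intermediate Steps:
$S{\left(L \right)} = 1$
$m{\left(v \right)} = - \frac{v}{4}$
$t{\left(c \right)} = -5 - \frac{c}{4}$ ($t{\left(c \right)} = - \frac{c}{4} - 5 = -5 - \frac{c}{4}$)
$S{\left(-12 \right)} + \left(-5 - 6\right)^{2} t{\left(9 \right)} = 1 + \left(-5 - 6\right)^{2} \left(-5 - \frac{9}{4}\right) = 1 + \left(-11\right)^{2} \left(-5 - \frac{9}{4}\right) = 1 + 121 \left(- \frac{29}{4}\right) = 1 - \frac{3509}{4} = - \frac{3505}{4}$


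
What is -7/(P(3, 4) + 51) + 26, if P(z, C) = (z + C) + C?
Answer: 1605/62 ≈ 25.887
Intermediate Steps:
P(z, C) = z + 2*C (P(z, C) = (C + z) + C = z + 2*C)
-7/(P(3, 4) + 51) + 26 = -7/((3 + 2*4) + 51) + 26 = -7/((3 + 8) + 51) + 26 = -7/(11 + 51) + 26 = -7/62 + 26 = 1605/62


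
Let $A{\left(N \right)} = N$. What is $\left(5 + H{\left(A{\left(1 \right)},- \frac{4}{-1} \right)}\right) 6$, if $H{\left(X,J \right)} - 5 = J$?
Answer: $84$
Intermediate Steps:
$H{\left(X,J \right)} = 5 + J$
$\left(5 + H{\left(A{\left(1 \right)},- \frac{4}{-1} \right)}\right) 6 = \left(5 + \left(5 - \frac{4}{-1}\right)\right) 6 = \left(5 + \left(5 - -4\right)\right) 6 = \left(5 + \left(5 + 4\right)\right) 6 = \left(5 + 9\right) 6 = 14 \cdot 6 = 84$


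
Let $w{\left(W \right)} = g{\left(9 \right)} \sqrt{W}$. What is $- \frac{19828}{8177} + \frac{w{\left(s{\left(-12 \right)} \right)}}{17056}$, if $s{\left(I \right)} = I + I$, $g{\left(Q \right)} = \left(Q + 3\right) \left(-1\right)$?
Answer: $- \frac{19828}{8177} - \frac{3 i \sqrt{6}}{2132} \approx -2.4249 - 0.0034468 i$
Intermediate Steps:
$g{\left(Q \right)} = -3 - Q$ ($g{\left(Q \right)} = \left(3 + Q\right) \left(-1\right) = -3 - Q$)
$s{\left(I \right)} = 2 I$
$w{\left(W \right)} = - 12 \sqrt{W}$ ($w{\left(W \right)} = \left(-3 - 9\right) \sqrt{W} = - 12 \sqrt{W}$)
$- \frac{19828}{8177} + \frac{w{\left(s{\left(-12 \right)} \right)}}{17056} = - \frac{19828}{8177} + \frac{\left(-12\right) \sqrt{2 \left(-12\right)}}{17056} = \left(-19828\right) \frac{1}{8177} + - 12 \sqrt{-24} \cdot \frac{1}{17056} = - \frac{19828}{8177} + - 12 \cdot 2 i \sqrt{6} \cdot \frac{1}{17056} = - \frac{19828}{8177} + - 24 i \sqrt{6} \cdot \frac{1}{17056} = - \frac{19828}{8177} - \frac{3 i \sqrt{6}}{2132}$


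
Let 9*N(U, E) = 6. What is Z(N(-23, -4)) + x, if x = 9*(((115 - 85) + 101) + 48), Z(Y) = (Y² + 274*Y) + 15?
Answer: 16282/9 ≈ 1809.1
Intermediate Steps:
N(U, E) = ⅔ (N(U, E) = (⅑)*6 = ⅔)
Z(Y) = 15 + Y² + 274*Y
x = 1611 (x = 9*((30 + 101) + 48) = 9*(131 + 48) = 9*179 = 1611)
Z(N(-23, -4)) + x = (15 + (⅔)² + 274*(⅔)) + 1611 = (15 + 4/9 + 548/3) + 1611 = 1783/9 + 1611 = 16282/9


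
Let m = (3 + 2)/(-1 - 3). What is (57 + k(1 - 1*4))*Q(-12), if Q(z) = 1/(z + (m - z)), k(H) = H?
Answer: -216/5 ≈ -43.200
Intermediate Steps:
m = -5/4 (m = 5/(-4) = 5*(-1/4) = -5/4 ≈ -1.2500)
Q(z) = -4/5 (Q(z) = 1/(z + (-5/4 - z)) = 1/(-5/4) = -4/5)
(57 + k(1 - 1*4))*Q(-12) = (57 + (1 - 1*4))*(-4/5) = (57 + (1 - 4))*(-4/5) = (57 - 3)*(-4/5) = 54*(-4/5) = -216/5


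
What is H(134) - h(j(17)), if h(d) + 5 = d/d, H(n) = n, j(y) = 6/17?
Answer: 138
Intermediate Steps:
j(y) = 6/17 (j(y) = 6*(1/17) = 6/17)
h(d) = -4 (h(d) = -5 + d/d = -5 + 1 = -4)
H(134) - h(j(17)) = 134 - 1*(-4) = 134 + 4 = 138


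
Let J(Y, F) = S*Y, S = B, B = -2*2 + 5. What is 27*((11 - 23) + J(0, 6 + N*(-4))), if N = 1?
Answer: -324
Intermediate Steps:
B = 1 (B = -4 + 5 = 1)
S = 1
J(Y, F) = Y (J(Y, F) = 1*Y = Y)
27*((11 - 23) + J(0, 6 + N*(-4))) = 27*((11 - 23) + 0) = 27*(-12 + 0) = 27*(-12) = -324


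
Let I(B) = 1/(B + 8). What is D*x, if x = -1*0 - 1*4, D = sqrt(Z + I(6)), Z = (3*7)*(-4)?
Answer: -10*I*sqrt(658)/7 ≈ -36.645*I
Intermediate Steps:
Z = -84 (Z = 21*(-4) = -84)
I(B) = 1/(8 + B)
D = 5*I*sqrt(658)/14 (D = sqrt(-84 + 1/(8 + 6)) = sqrt(-84 + 1/14) = sqrt(-1175/14) = 5*I*sqrt(658)/14 ≈ 9.1613*I)
x = -4 (x = 0 - 4 = -4)
D*x = (5*I*sqrt(658)/14)*(-4) = -10*I*sqrt(658)/7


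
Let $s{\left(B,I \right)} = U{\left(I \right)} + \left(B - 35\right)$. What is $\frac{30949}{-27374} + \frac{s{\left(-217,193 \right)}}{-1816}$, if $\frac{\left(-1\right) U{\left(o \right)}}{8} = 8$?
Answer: $- \frac{2972075}{3106949} \approx -0.95659$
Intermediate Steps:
$U{\left(o \right)} = -64$ ($U{\left(o \right)} = \left(-8\right) 8 = -64$)
$s{\left(B,I \right)} = -99 + B$ ($s{\left(B,I \right)} = -64 + \left(B - 35\right) = -64 + \left(-35 + B\right) = -99 + B$)
$\frac{30949}{-27374} + \frac{s{\left(-217,193 \right)}}{-1816} = \frac{30949}{-27374} + \frac{-99 - 217}{-1816} = 30949 \left(- \frac{1}{27374}\right) - - \frac{79}{454} = - \frac{30949}{27374} + \frac{79}{454} = - \frac{2972075}{3106949}$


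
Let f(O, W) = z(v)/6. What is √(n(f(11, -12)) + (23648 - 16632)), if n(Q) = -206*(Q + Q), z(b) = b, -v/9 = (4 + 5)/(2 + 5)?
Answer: √382718/7 ≈ 88.377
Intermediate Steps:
v = -81/7 (v = -9*(4 + 5)/(2 + 5) = -81/7 ≈ -11.571)
f(O, W) = -27/14 (f(O, W) = -81/7/6 = -81/7*⅙ = -27/14)
n(Q) = -412*Q
√(n(f(11, -12)) + (23648 - 16632)) = √(-412*(-27/14) + (23648 - 16632)) = √(5562/7 + 7016) = √(54674/7) = √382718/7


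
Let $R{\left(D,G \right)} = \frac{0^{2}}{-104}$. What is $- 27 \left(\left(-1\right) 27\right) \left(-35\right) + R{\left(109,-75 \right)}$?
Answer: $-25515$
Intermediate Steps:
$R{\left(D,G \right)} = 0$ ($R{\left(D,G \right)} = 0 \left(- \frac{1}{104}\right) = 0$)
$- 27 \left(\left(-1\right) 27\right) \left(-35\right) + R{\left(109,-75 \right)} = - 27 \left(\left(-1\right) 27\right) \left(-35\right) + 0 = \left(-27\right) \left(-27\right) \left(-35\right) + 0 = 729 \left(-35\right) + 0 = -25515 + 0 = -25515$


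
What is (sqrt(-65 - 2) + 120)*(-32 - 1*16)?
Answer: -5760 - 48*I*sqrt(67) ≈ -5760.0 - 392.9*I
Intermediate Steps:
(sqrt(-65 - 2) + 120)*(-32 - 1*16) = (sqrt(-67) + 120)*(-32 - 16) = (I*sqrt(67) + 120)*(-48) = (120 + I*sqrt(67))*(-48) = -5760 - 48*I*sqrt(67)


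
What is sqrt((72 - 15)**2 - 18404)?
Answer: I*sqrt(15155) ≈ 123.11*I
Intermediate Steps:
sqrt((72 - 15)**2 - 18404) = sqrt(57**2 - 18404) = sqrt(3249 - 18404) = sqrt(-15155) = I*sqrt(15155)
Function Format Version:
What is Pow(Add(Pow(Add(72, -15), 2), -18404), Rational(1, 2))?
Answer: Mul(I, Pow(15155, Rational(1, 2))) ≈ Mul(123.11, I)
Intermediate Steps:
Pow(Add(Pow(Add(72, -15), 2), -18404), Rational(1, 2)) = Pow(Add(Pow(57, 2), -18404), Rational(1, 2)) = Pow(Add(3249, -18404), Rational(1, 2)) = Pow(-15155, Rational(1, 2)) = Mul(I, Pow(15155, Rational(1, 2)))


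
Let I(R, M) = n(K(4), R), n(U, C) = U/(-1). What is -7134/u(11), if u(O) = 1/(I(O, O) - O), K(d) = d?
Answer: 107010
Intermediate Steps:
n(U, C) = -U (n(U, C) = U*(-1) = -U)
I(R, M) = -4 (I(R, M) = -1*4 = -4)
u(O) = 1/(-4 - O)
-7134/u(11) = -7134/((-1/(4 + 11))) = -7134/((-1/15)) = -7134/((-1*1/15)) = -7134/(-1/15) = -7134*(-15) = 107010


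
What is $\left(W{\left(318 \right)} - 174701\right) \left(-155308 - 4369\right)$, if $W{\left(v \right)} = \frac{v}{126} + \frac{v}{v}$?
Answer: $\frac{83685506717}{3} \approx 2.7895 \cdot 10^{10}$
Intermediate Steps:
$W{\left(v \right)} = 1 + \frac{v}{126}$ ($W{\left(v \right)} = v \frac{1}{126} + 1 = \frac{v}{126} + 1 = 1 + \frac{v}{126}$)
$\left(W{\left(318 \right)} - 174701\right) \left(-155308 - 4369\right) = \left(\left(1 + \frac{1}{126} \cdot 318\right) - 174701\right) \left(-155308 - 4369\right) = \left(\left(1 + \frac{53}{21}\right) - 174701\right) \left(-159677\right) = \left(\frac{74}{21} - 174701\right) \left(-159677\right) = \left(- \frac{3668647}{21}\right) \left(-159677\right) = \frac{83685506717}{3}$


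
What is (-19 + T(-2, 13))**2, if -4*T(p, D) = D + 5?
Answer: 2209/4 ≈ 552.25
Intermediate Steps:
T(p, D) = -5/4 - D/4 (T(p, D) = -(D + 5)/4 = -(5 + D)/4 = -5/4 - D/4)
(-19 + T(-2, 13))**2 = (-19 + (-5/4 - 1/4*13))**2 = (-19 + (-5/4 - 13/4))**2 = (-19 - 9/2)**2 = (-47/2)**2 = 2209/4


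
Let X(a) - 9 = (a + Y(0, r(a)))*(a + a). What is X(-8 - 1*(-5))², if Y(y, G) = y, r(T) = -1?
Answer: 729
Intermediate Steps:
X(a) = 9 + 2*a² (X(a) = 9 + (a + 0)*(a + a) = 9 + a*(2*a) = 9 + 2*a²)
X(-8 - 1*(-5))² = (9 + 2*(-8 - 1*(-5))²)² = (9 + 2*(-8 + 5)²)² = (9 + 2*(-3)²)² = (9 + 2*9)² = (9 + 18)² = 27² = 729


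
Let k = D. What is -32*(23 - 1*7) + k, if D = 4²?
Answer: -496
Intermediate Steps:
D = 16
k = 16
-32*(23 - 1*7) + k = -32*(23 - 1*7) + 16 = -32*(23 - 7) + 16 = -32*16 + 16 = -512 + 16 = -496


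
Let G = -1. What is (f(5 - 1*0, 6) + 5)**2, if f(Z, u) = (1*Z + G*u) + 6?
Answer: 100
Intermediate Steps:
f(Z, u) = 6 + Z - u (f(Z, u) = (1*Z - u) + 6 = (Z - u) + 6 = 6 + Z - u)
(f(5 - 1*0, 6) + 5)**2 = ((6 + (5 - 1*0) - 1*6) + 5)**2 = ((6 + (5 + 0) - 6) + 5)**2 = ((6 + 5 - 6) + 5)**2 = (5 + 5)**2 = 10**2 = 100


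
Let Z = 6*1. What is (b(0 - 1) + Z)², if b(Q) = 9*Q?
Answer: 9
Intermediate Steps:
Z = 6
(b(0 - 1) + Z)² = (9*(0 - 1) + 6)² = (9*(-1) + 6)² = (-9 + 6)² = (-3)² = 9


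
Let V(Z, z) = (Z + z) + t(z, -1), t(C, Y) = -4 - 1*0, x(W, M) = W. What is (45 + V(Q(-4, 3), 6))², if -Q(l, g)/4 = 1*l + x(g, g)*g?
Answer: 729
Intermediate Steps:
t(C, Y) = -4 (t(C, Y) = -4 + 0 = -4)
Q(l, g) = -4*l - 4*g² (Q(l, g) = -4*(1*l + g*g) = -4*(l + g²) = -4*l - 4*g²)
V(Z, z) = -4 + Z + z (V(Z, z) = (Z + z) - 4 = -4 + Z + z)
(45 + V(Q(-4, 3), 6))² = (45 + (-4 + (-4*(-4) - 4*3²) + 6))² = (45 + (-4 + (16 - 4*9) + 6))² = (45 + (-4 + (16 - 36) + 6))² = (45 + (-4 - 20 + 6))² = (45 - 18)² = 27² = 729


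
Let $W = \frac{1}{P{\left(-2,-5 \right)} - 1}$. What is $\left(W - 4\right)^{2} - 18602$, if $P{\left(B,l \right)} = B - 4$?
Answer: $- \frac{910657}{49} \approx -18585.0$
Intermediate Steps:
$P{\left(B,l \right)} = -4 + B$
$W = - \frac{1}{7}$ ($W = \frac{1}{\left(-4 - 2\right) - 1} = \frac{1}{-6 - 1} = \frac{1}{-7} = - \frac{1}{7} \approx -0.14286$)
$\left(W - 4\right)^{2} - 18602 = \left(- \frac{1}{7} - 4\right)^{2} - 18602 = \left(- \frac{29}{7}\right)^{2} - 18602 = \frac{841}{49} - 18602 = - \frac{910657}{49}$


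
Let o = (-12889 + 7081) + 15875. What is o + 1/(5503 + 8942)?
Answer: 145417816/14445 ≈ 10067.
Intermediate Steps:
o = 10067 (o = -5808 + 15875 = 10067)
o + 1/(5503 + 8942) = 10067 + 1/(5503 + 8942) = 10067 + 1/14445 = 145417816/14445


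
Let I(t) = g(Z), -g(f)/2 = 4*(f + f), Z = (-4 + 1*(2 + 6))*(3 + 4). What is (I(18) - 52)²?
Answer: 250000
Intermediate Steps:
Z = 28 (Z = (-4 + 1*8)*7 = (-4 + 8)*7 = 4*7 = 28)
g(f) = -16*f (g(f) = -8*(f + f) = -8*2*f = -16*f)
I(t) = -448 (I(t) = -16*28 = -448)
(I(18) - 52)² = (-448 - 52)² = (-500)² = 250000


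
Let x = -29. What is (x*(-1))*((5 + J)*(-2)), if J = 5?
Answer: -580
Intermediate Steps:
(x*(-1))*((5 + J)*(-2)) = (-29*(-1))*((5 + 5)*(-2)) = 29*(10*(-2)) = 29*(-20) = -580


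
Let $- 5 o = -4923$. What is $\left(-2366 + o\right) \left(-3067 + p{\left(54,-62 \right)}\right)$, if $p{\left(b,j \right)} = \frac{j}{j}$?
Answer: $\frac{21176862}{5} \approx 4.2354 \cdot 10^{6}$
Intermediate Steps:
$o = \frac{4923}{5}$ ($o = \left(- \frac{1}{5}\right) \left(-4923\right) = \frac{4923}{5} \approx 984.6$)
$p{\left(b,j \right)} = 1$
$\left(-2366 + o\right) \left(-3067 + p{\left(54,-62 \right)}\right) = \left(-2366 + \frac{4923}{5}\right) \left(-3067 + 1\right) = \left(- \frac{6907}{5}\right) \left(-3066\right) = \frac{21176862}{5}$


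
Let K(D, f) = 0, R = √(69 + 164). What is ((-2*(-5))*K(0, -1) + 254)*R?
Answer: 254*√233 ≈ 3877.1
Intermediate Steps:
R = √233 ≈ 15.264
((-2*(-5))*K(0, -1) + 254)*R = (-2*(-5)*0 + 254)*√233 = (-1*(-10)*0 + 254)*√233 = (10*0 + 254)*√233 = (0 + 254)*√233 = 254*√233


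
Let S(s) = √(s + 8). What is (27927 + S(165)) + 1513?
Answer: 29440 + √173 ≈ 29453.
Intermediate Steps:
S(s) = √(8 + s)
(27927 + S(165)) + 1513 = (27927 + √(8 + 165)) + 1513 = (27927 + √173) + 1513 = 29440 + √173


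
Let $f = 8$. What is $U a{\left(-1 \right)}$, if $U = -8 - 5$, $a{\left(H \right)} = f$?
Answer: $-104$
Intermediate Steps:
$a{\left(H \right)} = 8$
$U = -13$
$U a{\left(-1 \right)} = \left(-13\right) 8 = -104$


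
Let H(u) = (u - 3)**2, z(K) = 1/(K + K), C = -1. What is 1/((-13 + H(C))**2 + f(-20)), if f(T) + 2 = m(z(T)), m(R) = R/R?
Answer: 1/8 ≈ 0.12500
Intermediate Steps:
z(K) = 1/(2*K)
m(R) = 1
f(T) = -1 (f(T) = -2 + 1 = -1)
H(u) = (-3 + u)**2
1/((-13 + H(C))**2 + f(-20)) = 1/((-13 + (-3 - 1)**2)**2 - 1) = 1/((-13 + (-4)**2)**2 - 1) = 1/((-13 + 16)**2 - 1) = 1/(3**2 - 1) = 1/(9 - 1) = 1/8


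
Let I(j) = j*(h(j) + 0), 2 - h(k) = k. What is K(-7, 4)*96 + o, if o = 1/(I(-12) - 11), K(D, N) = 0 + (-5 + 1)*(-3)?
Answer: 206207/179 ≈ 1152.0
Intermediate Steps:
h(k) = 2 - k
I(j) = j*(2 - j) (I(j) = j*((2 - j) + 0) = j*(2 - j))
K(D, N) = 12 (K(D, N) = 0 - 4*(-3) = 0 + 12 = 12)
o = -1/179 (o = 1/(-12*(2 - 1*(-12)) - 11) = 1/(-12*(2 + 12) - 11) = 1/(-12*14 - 11) = 1/(-168 - 11) = 1/(-179) = -1/179 ≈ -0.0055866)
K(-7, 4)*96 + o = 12*96 - 1/179 = 1152 - 1/179 = 206207/179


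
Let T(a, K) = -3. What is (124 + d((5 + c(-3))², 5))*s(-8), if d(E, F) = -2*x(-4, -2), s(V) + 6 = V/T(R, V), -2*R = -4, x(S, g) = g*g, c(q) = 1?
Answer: -1160/3 ≈ -386.67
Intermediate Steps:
x(S, g) = g²
R = 2 (R = -½*(-4) = 2)
s(V) = -6 - V/3 (s(V) = -6 + V/(-3) = -6 + V*(-⅓) = -6 - V/3)
d(E, F) = -8 (d(E, F) = -2*(-2)² = -2*4 = -8)
(124 + d((5 + c(-3))², 5))*s(-8) = (124 - 8)*(-6 - ⅓*(-8)) = 116*(-6 + 8/3) = 116*(-10/3) = -1160/3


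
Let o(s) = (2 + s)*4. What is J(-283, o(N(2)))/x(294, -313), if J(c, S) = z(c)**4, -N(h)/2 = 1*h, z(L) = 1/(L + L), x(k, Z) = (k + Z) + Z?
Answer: -1/34072484956352 ≈ -2.9349e-14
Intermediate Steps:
x(k, Z) = k + 2*Z (x(k, Z) = (Z + k) + Z = k + 2*Z)
z(L) = 1/(2*L)
N(h) = -2*h
o(s) = 8 + 4*s
J(c, S) = 1/(16*c**4) (J(c, S) = (1/(2*c))**4 = 1/(16*c**4))
J(-283, o(N(2)))/x(294, -313) = ((1/16)/(-283)**4)/(294 + 2*(-313)) = ((1/16)*(1/6414247921))/(294 - 626) = (1/102627966736)/(-332) = (1/102627966736)*(-1/332) = -1/34072484956352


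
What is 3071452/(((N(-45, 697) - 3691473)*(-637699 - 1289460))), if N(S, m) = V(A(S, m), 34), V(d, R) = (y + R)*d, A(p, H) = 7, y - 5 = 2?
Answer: 1535726/3556751160287 ≈ 4.3178e-7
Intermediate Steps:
y = 7 (y = 5 + 2 = 7)
V(d, R) = d*(7 + R) (V(d, R) = (7 + R)*d = d*(7 + R))
N(S, m) = 287 (N(S, m) = 7*(7 + 34) = 7*41 = 287)
3071452/(((N(-45, 697) - 3691473)*(-637699 - 1289460))) = 3071452/(((287 - 3691473)*(-637699 - 1289460))) = 3071452/((-3691186*(-1927159))) = 3071452/7113502320574 = 3071452*(1/7113502320574) = 1535726/3556751160287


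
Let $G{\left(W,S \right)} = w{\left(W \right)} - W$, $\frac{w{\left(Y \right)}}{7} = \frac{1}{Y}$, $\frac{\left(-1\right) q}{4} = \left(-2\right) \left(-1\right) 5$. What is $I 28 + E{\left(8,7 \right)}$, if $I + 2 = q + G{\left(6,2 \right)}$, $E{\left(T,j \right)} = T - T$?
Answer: $- \frac{3934}{3} \approx -1311.3$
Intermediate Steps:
$q = -40$ ($q = - 4 \left(-2\right) \left(-1\right) 5 = - 4 \cdot 2 \cdot 5 = \left(-4\right) 10 = -40$)
$w{\left(Y \right)} = \frac{7}{Y}$
$E{\left(T,j \right)} = 0$
$G{\left(W,S \right)} = - W + \frac{7}{W}$ ($G{\left(W,S \right)} = \frac{7}{W} - W = - W + \frac{7}{W}$)
$I = - \frac{281}{6}$ ($I = -2 - \left(46 - \frac{7}{6}\right) = -2 + \left(-40 + \left(-6 + 7 \cdot \frac{1}{6}\right)\right) = -2 + \left(-40 + \left(-6 + \frac{7}{6}\right)\right) = -2 - \frac{269}{6} = - \frac{281}{6} \approx -46.833$)
$I 28 + E{\left(8,7 \right)} = \left(- \frac{281}{6}\right) 28 + 0 = - \frac{3934}{3} + 0 = - \frac{3934}{3}$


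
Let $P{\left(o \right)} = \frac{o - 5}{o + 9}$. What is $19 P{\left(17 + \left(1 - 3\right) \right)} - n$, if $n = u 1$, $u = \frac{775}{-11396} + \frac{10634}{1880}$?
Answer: $\frac{18705901}{8034180} \approx 2.3283$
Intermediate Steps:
$u = \frac{3741502}{669515}$ ($u = 775 \left(- \frac{1}{11396}\right) + 10634 \cdot \frac{1}{1880} = - \frac{775}{11396} + \frac{5317}{940} = \frac{3741502}{669515} \approx 5.5884$)
$P{\left(o \right)} = \frac{-5 + o}{9 + o}$
$n = \frac{3741502}{669515}$ ($n = \frac{3741502}{669515} \cdot 1 = \frac{3741502}{669515} \approx 5.5884$)
$19 P{\left(17 + \left(1 - 3\right) \right)} - n = 19 \frac{-5 + \left(17 + \left(1 - 3\right)\right)}{9 + \left(17 + \left(1 - 3\right)\right)} - \frac{3741502}{669515} = 19 \frac{-5 + \left(17 - 2\right)}{9 + \left(17 - 2\right)} - \frac{3741502}{669515} = 19 \frac{-5 + 15}{9 + 15} - \frac{3741502}{669515} = 19 \cdot \frac{1}{24} \cdot 10 - \frac{3741502}{669515} = 19 \cdot \frac{5}{12} - \frac{3741502}{669515} = \frac{95}{12} - \frac{3741502}{669515} = \frac{18705901}{8034180}$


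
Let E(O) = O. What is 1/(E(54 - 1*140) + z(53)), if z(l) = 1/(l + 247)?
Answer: -300/25799 ≈ -0.011628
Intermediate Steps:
z(l) = 1/(247 + l)
1/(E(54 - 1*140) + z(53)) = 1/((54 - 1*140) + 1/(247 + 53)) = 1/((54 - 140) + 1/300) = 1/(-86 + 1/300) = 1/(-25799/300) = -300/25799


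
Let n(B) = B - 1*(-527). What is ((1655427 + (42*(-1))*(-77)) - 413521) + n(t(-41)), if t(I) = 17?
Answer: 1245684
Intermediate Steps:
n(B) = 527 + B (n(B) = B + 527 = 527 + B)
((1655427 + (42*(-1))*(-77)) - 413521) + n(t(-41)) = ((1655427 + (42*(-1))*(-77)) - 413521) + (527 + 17) = ((1655427 - 42*(-77)) - 413521) + 544 = ((1655427 + 3234) - 413521) + 544 = (1658661 - 413521) + 544 = 1245140 + 544 = 1245684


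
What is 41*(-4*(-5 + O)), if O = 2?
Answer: 492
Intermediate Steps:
41*(-4*(-5 + O)) = 41*(-4*(-5 + 2)) = 41*(-4*(-3)) = 41*12 = 492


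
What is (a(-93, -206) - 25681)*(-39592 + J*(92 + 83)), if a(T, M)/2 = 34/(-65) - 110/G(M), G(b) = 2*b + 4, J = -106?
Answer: 4949872394761/3315 ≈ 1.4932e+9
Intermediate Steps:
G(b) = 4 + 2*b
a(T, M) = -68/65 - 220/(4 + 2*M) (a(T, M) = 2*(34/(-65) - 110/(4 + 2*M)) = 2*(34*(-1/65) - 110/(4 + 2*M)) = 2*(-34/65 - 110/(4 + 2*M)) = -68/65 - 220/(4 + 2*M))
(a(-93, -206) - 25681)*(-39592 + J*(92 + 83)) = (2*(-3643 - 34*(-206))/(65*(2 - 206)) - 25681)*(-39592 - 106*(92 + 83)) = ((2/65)*(-3643 + 7004)/(-204) - 25681)*(-39592 - 106*175) = ((2/65)*(-1/204)*3361 - 25681)*(-39592 - 18550) = (-3361/6630 - 25681)*(-58142) = -170268391/6630*(-58142) = 4949872394761/3315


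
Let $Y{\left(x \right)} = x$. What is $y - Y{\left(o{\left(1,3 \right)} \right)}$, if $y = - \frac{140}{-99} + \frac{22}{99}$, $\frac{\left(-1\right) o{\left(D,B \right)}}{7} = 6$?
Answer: $\frac{480}{11} \approx 43.636$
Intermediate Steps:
$o{\left(D,B \right)} = -42$ ($o{\left(D,B \right)} = \left(-7\right) 6 = -42$)
$y = \frac{18}{11}$ ($y = \left(-140\right) \left(- \frac{1}{99}\right) + 22 \cdot \frac{1}{99} = \frac{140}{99} + \frac{2}{9} = \frac{18}{11} \approx 1.6364$)
$y - Y{\left(o{\left(1,3 \right)} \right)} = \frac{18}{11} - -42 = \frac{18}{11} + 42 = \frac{480}{11}$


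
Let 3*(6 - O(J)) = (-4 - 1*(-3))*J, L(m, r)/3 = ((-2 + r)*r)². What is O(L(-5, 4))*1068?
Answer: 74760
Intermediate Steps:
L(m, r) = 3*r²*(-2 + r)² (L(m, r) = 3*((-2 + r)*r)² = 3*(r*(-2 + r))² = 3*(r²*(-2 + r)²) = 3*r²*(-2 + r)²)
O(J) = 6 + J/3 (O(J) = 6 - (-4 - 1*(-3))*J/3 = 6 - (-4 + 3)*J/3 = 6 - (-1)*J/3 = 6 + J/3)
O(L(-5, 4))*1068 = (6 + (3*4²*(-2 + 4)²)/3)*1068 = (6 + (3*16*2²)/3)*1068 = (6 + (3*16*4)/3)*1068 = (6 + (⅓)*192)*1068 = (6 + 64)*1068 = 70*1068 = 74760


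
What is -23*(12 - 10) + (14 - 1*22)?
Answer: -54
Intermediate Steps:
-23*(12 - 10) + (14 - 1*22) = -23*2 + (14 - 22) = -46 - 8 = -54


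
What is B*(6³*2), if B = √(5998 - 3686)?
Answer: 14688*√2 ≈ 20772.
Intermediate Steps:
B = 34*√2 (B = √2312 = 34*√2 ≈ 48.083)
B*(6³*2) = (34*√2)*(6³*2) = (34*√2)*(216*2) = (34*√2)*432 = 14688*√2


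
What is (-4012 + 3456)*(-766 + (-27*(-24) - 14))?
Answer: 73392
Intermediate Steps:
(-4012 + 3456)*(-766 + (-27*(-24) - 14)) = -556*(-766 + (648 - 14)) = -556*(-766 + 634) = -556*(-132) = 73392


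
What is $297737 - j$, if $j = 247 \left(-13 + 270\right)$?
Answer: $234258$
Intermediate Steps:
$j = 63479$ ($j = 247 \cdot 257 = 63479$)
$297737 - j = 297737 - 63479 = 234258$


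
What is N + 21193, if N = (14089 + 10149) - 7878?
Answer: 37553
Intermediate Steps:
N = 16360 (N = 24238 - 7878 = 16360)
N + 21193 = 16360 + 21193 = 37553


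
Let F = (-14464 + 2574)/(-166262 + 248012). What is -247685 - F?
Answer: -2024823686/8175 ≈ -2.4768e+5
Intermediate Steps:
F = -1189/8175 (F = -11890/81750 = -11890*1/81750 = -1189/8175 ≈ -0.14544)
-247685 - F = -247685 - 1*(-1189/8175) = -247685 + 1189/8175 = -2024823686/8175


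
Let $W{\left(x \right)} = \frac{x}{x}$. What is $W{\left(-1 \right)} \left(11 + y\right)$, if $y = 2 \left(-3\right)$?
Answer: $5$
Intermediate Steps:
$y = -6$
$W{\left(x \right)} = 1$
$W{\left(-1 \right)} \left(11 + y\right) = 1 \left(11 - 6\right) = 1 \cdot 5 = 5$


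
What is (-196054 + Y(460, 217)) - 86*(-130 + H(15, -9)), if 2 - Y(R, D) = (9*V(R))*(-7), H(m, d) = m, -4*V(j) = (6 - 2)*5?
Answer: -186477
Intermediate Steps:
V(j) = -5 (V(j) = -(6 - 2)*5/4 = -5)
Y(R, D) = -313 (Y(R, D) = 2 - 9*(-5)*(-7) = 2 - (-45)*(-7) = 2 - 1*315 = 2 - 315 = -313)
(-196054 + Y(460, 217)) - 86*(-130 + H(15, -9)) = (-196054 - 313) - 86*(-130 + 15) = -196367 - 86*(-115) = -196367 + 9890 = -186477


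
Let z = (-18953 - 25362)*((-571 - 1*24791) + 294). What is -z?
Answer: -1110888420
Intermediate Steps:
z = 1110888420 (z = -44315*((-571 - 24791) + 294) = -44315*(-25362 + 294) = -44315*(-25068) = 1110888420)
-z = -1*1110888420 = -1110888420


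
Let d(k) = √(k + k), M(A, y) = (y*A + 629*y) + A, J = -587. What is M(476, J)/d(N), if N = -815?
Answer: 648159*I*√1630/1630 ≈ 16054.0*I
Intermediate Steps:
M(A, y) = A + 629*y + A*y (M(A, y) = (A*y + 629*y) + A = (629*y + A*y) + A = A + 629*y + A*y)
d(k) = √2*√k (d(k) = √(2*k) = √2*√k)
M(476, J)/d(N) = (476 + 629*(-587) + 476*(-587))/((√2*√(-815))) = (476 - 369223 - 279412)/((√2*(I*√815))) = -648159*(-I*√1630/1630) = -(-648159)*I*√1630/1630 = 648159*I*√1630/1630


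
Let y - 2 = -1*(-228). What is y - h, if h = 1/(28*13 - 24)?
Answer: 78199/340 ≈ 230.00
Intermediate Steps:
y = 230 (y = 2 - 1*(-228) = 2 + 228 = 230)
h = 1/340 (h = 1/(364 - 24) = 1/340 ≈ 0.0029412)
y - h = 230 - 1*1/340 = 230 - 1/340 = 78199/340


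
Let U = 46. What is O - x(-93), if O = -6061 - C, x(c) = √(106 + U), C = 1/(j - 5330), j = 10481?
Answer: -31220212/5151 - 2*√38 ≈ -6073.3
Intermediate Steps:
C = 1/5151 (C = 1/(10481 - 5330) = 1/5151 ≈ 0.00019414)
x(c) = 2*√38 (x(c) = √(106 + 46) = √152 = 2*√38)
O = -31220212/5151 (O = -6061 - 1*1/5151 = -6061 - 1/5151 = -31220212/5151 ≈ -6061.0)
O - x(-93) = -31220212/5151 - 2*√38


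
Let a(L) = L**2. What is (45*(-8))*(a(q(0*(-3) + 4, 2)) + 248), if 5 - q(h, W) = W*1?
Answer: -92520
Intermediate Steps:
q(h, W) = 5 - W
(45*(-8))*(a(q(0*(-3) + 4, 2)) + 248) = (45*(-8))*((5 - 1*2)**2 + 248) = -360*((5 - 2)**2 + 248) = -360*(3**2 + 248) = -360*(9 + 248) = -360*257 = -92520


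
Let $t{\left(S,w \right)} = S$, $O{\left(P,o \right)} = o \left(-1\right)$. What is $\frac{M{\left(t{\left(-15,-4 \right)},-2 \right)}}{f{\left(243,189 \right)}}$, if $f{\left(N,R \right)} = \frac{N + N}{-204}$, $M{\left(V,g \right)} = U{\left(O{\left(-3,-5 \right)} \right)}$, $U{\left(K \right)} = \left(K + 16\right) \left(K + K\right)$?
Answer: $- \frac{2380}{27} \approx -88.148$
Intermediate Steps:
$O{\left(P,o \right)} = - o$
$U{\left(K \right)} = 2 K \left(16 + K\right)$ ($U{\left(K \right)} = \left(16 + K\right) 2 K = 2 K \left(16 + K\right)$)
$M{\left(V,g \right)} = 210$ ($M{\left(V,g \right)} = 2 \left(\left(-1\right) \left(-5\right)\right) \left(16 - -5\right) = 2 \cdot 5 \left(16 + 5\right) = 2 \cdot 5 \cdot 21 = 210$)
$f{\left(N,R \right)} = - \frac{N}{102}$ ($f{\left(N,R \right)} = 2 N \left(- \frac{1}{204}\right) = - \frac{N}{102}$)
$\frac{M{\left(t{\left(-15,-4 \right)},-2 \right)}}{f{\left(243,189 \right)}} = \frac{210}{\left(- \frac{1}{102}\right) 243} = \frac{210}{- \frac{81}{34}} = 210 \left(- \frac{34}{81}\right) = - \frac{2380}{27}$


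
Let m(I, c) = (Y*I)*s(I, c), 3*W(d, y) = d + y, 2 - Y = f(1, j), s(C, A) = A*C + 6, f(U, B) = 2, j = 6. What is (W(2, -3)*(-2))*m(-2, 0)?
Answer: 0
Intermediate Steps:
s(C, A) = 6 + A*C
Y = 0 (Y = 2 - 1*2 = 2 - 2 = 0)
W(d, y) = d/3 + y/3 (W(d, y) = (d + y)/3 = d/3 + y/3)
m(I, c) = 0 (m(I, c) = (0*I)*(6 + c*I) = 0*(6 + I*c) = 0)
(W(2, -3)*(-2))*m(-2, 0) = (((1/3)*2 + (1/3)*(-3))*(-2))*0 = ((2/3 - 1)*(-2))*0 = -1/3*(-2)*0 = (2/3)*0 = 0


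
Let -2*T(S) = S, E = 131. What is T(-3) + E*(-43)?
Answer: -11263/2 ≈ -5631.5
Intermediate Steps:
T(S) = -S/2
T(-3) + E*(-43) = -1/2*(-3) + 131*(-43) = 3/2 - 5633 = -11263/2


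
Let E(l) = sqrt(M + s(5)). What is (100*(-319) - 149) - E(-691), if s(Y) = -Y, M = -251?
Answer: -32049 - 16*I ≈ -32049.0 - 16.0*I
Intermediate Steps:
E(l) = 16*I (E(l) = sqrt(-251 - 1*5) = sqrt(-251 - 5) = sqrt(-256) = 16*I)
(100*(-319) - 149) - E(-691) = (100*(-319) - 149) - 16*I = (-31900 - 149) - 16*I = -32049 - 16*I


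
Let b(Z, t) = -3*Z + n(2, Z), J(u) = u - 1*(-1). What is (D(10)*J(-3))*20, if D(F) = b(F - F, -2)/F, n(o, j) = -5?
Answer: 20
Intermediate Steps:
J(u) = 1 + u (J(u) = u + 1 = 1 + u)
b(Z, t) = -5 - 3*Z (b(Z, t) = -3*Z - 5 = -5 - 3*Z)
D(F) = -5/F (D(F) = (-5 - 3*(F - F))/F = (-5 - 3*0)/F = (-5 + 0)/F = -5/F)
(D(10)*J(-3))*20 = ((-5/10)*(1 - 3))*20 = (-5*⅒*(-2))*20 = -½*(-2)*20 = 1*20 = 20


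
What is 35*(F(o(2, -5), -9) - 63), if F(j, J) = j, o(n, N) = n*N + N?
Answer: -2730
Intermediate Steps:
o(n, N) = N + N*n (o(n, N) = N*n + N = N + N*n)
35*(F(o(2, -5), -9) - 63) = 35*(-5*(1 + 2) - 63) = 35*(-5*3 - 63) = 35*(-15 - 63) = 35*(-78) = -2730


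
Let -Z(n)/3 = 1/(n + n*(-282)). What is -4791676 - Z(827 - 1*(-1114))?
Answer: -871160238533/181807 ≈ -4.7917e+6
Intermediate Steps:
Z(n) = 3/(281*n) (Z(n) = -3/(n + n*(-282)) = -3/(n - 282*n) = -3*(-1/(281*n)) = -(-3)/(281*n) = 3/(281*n))
-4791676 - Z(827 - 1*(-1114)) = -4791676 - 3/(281*(827 - 1*(-1114))) = -4791676 - 3/(281*(827 + 1114)) = -4791676 - 3/(281*1941) = -4791676 - 1*1/181807 = -4791676 - 1/181807 = -871160238533/181807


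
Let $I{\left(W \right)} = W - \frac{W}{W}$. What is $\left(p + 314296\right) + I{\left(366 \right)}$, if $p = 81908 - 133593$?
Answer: $262976$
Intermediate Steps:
$I{\left(W \right)} = -1 + W$ ($I{\left(W \right)} = W - 1 = -1 + W$)
$p = -51685$ ($p = 81908 - 133593 = -51685$)
$\left(p + 314296\right) + I{\left(366 \right)} = \left(-51685 + 314296\right) + \left(-1 + 366\right) = 262611 + 365 = 262976$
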